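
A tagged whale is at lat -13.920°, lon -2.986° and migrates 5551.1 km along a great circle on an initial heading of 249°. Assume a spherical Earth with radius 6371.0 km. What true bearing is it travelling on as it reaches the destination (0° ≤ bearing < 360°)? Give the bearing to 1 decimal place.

final bearing 267.5°

The arc subtends δ = 5551.1/6371 = 0.871307 rad at the centre.
With φ₁ = -13.920° = -0.242950 rad and θ = 249° = 4.345870 rad:
sin φ₂ = sin φ₁ cos δ + cos φ₁ sin δ cos θ = (-0.240567)(0.643827) + (0.970633)(0.765171)(-0.358368) = -0.421043
φ₂ = asin(-0.421043) = -0.434595 rad = -24.900°.
For the longitude increment, Δλ = atan2( sin θ sin δ cos φ₁, cos δ − sin φ₁ sin φ₂ ) = atan2(-0.693370, 0.542538) = -51.958°.
λ₂ = λ₁ + Δλ = -54.944°.
The forward bearing on arrival equals the back-azimuth from the destination plus 180°.
Back-azimuth from P₂ (-24.9°, -54.9°) to P₁ (-13.9°, -3.0°), with Δλ' = λ₁ − λ₂ = 52.0°: atan2( sin Δλ' cos φ₁ , cos φ₂ sin φ₁ − sin φ₂ cos φ₁ cos Δλ' ) = 87.5°.
Final bearing = (87.5° + 180°) mod 360° = 267.5°.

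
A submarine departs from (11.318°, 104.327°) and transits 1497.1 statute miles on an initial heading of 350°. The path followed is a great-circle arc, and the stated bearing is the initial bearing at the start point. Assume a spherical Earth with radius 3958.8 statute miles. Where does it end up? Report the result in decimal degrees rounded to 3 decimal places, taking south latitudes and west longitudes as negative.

latitude 32.611°, longitude 99.962°

δ = 1497.1/3958.8 = 0.378170 rad (21.6676°).
With φ₁ = 11.318° = 0.197536 rad and θ = 350° = 6.108652 rad:
Destination latitude: φ₂ = arcsin( sin φ₁ cos δ + cos φ₁ sin δ cos θ ) = arcsin(0.538927) = 32.611°.
Δλ = atan2( sin θ sin δ cos φ₁ , cos δ − sin φ₁ sin φ₂ ) = atan2(-0.062868, 0.823575) = -0.076187 rad = -4.365°.
λ₂ = 104.327° + -4.365° = 99.962°.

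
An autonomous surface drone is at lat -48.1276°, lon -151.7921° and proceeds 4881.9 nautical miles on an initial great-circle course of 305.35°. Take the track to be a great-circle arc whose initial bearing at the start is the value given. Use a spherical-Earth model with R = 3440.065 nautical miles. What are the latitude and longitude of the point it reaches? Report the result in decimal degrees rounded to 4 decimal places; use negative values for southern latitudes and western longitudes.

δ = 4881.9/3440.065 = 1.419130 rad (81.3102°).
Start latitude φ₁ = -0.839985 rad; initial bearing θ = 5.329363 rad.
sin φ₂ = sin φ₁ cos δ + cos φ₁ sin δ cos θ = (-0.744633)(0.151085) + (0.667474)(0.988521)(0.578570) = 0.269244
φ₂ = asin(0.269244) = 0.272608 rad = 15.6193°.
For the longitude increment, Δλ = atan2( sin θ sin δ cos φ₁, cos δ − sin φ₁ sin φ₂ ) = atan2(-0.538164, 0.351573) = -56.8441°.
λ₂ = -151.7921° + -56.8441° = -208.6362°, normalized to (−180°, 180°] → 151.3638°.

latitude 15.6193°, longitude 151.3638°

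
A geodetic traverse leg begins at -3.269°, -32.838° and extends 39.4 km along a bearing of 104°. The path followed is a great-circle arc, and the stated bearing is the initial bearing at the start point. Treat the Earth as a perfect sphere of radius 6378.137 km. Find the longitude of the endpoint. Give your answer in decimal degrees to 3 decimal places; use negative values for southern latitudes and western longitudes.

longitude -32.494°

Angular distance δ = d/R = 39.4 / 6378.137 = 0.006177 rad.
Converting: φ₁ = -0.057055 rad, θ = 1.815142 rad.
Applying the spherical law of cosines for sides, sin φ₂ = sin φ₁ cos δ + cos φ₁ sin δ cos θ = -0.058515, so φ₂ = -3.355°.
For the longitude increment, Δλ = atan2( sin θ sin δ cos φ₁, cos δ − sin φ₁ sin φ₂ ) = atan2(0.005984, 0.996644) = 0.344°.
λ₂ = -32.838° + 0.344° = -32.494°.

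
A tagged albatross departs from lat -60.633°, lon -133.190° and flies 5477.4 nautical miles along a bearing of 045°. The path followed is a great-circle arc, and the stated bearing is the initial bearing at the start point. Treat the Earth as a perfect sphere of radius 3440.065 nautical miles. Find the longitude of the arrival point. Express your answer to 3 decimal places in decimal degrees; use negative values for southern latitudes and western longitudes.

longitude -83.774°

Central angle δ = d/R = 1.592237 rad.
With φ₁ = -60.633° = -1.058245 rad and θ = 45° = 0.785398 rad:
Destination latitude: φ₂ = arcsin( sin φ₁ cos δ + cos φ₁ sin δ cos θ ) = arcsin(0.365371) = 21.430°.
For the longitude increment, Δλ = atan2( sin θ sin δ cos φ₁, cos δ − sin φ₁ sin φ₂ ) = atan2(0.346687, 0.296980) = 49.416°.
Hence λ₂ = -133.190° + 49.416° = -83.774°.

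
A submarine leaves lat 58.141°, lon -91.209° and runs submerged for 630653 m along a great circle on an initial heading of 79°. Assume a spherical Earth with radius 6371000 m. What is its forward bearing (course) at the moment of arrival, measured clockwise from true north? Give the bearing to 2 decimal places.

δ = 630653/6371000 = 0.098988 rad (5.6716°).
Start latitude φ₁ = 1.014752 rad; initial bearing θ = 1.378810 rad.
Applying the spherical law of cosines for sides, sin φ₂ = sin φ₁ cos δ + cos φ₁ sin δ cos θ = 0.855145, so φ₂ = 58.776°.
Δλ = atan2( sin θ sin δ cos φ₁ , cos δ − sin φ₁ sin φ₂ ) = atan2(0.051205, 0.268788) = 0.188249 rad = 10.786°.
λ₂ = λ₁ + Δλ = -80.423°.
The forward bearing on arrival equals the back-azimuth from the destination plus 180°.
Back-azimuth from P₂ (58.78°, -80.42°) to P₁ (58.14°, -91.21°), with Δλ' = λ₁ − λ₂ = -10.79°: atan2( sin Δλ' cos φ₁ , cos φ₂ sin φ₁ − sin φ₂ cos φ₁ cos Δλ' ) = 268.20°.
Final bearing = (268.20° + 180°) mod 360° = 88.20°.

final bearing 88.20°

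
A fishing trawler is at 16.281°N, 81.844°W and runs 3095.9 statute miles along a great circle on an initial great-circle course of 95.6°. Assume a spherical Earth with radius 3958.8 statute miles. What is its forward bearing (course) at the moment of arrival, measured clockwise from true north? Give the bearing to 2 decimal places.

The arc subtends δ = 3095.9/3958.8 = 0.782030 rad at the centre.
Converting: φ₁ = 0.284157 rad, θ = 1.668535 rad.
Destination latitude: φ₂ = arcsin( sin φ₁ cos δ + cos φ₁ sin δ cos θ ) = arcsin(0.132892) = 7.637°.
For the longitude increment, Δλ = atan2( sin θ sin δ cos φ₁, cos δ − sin φ₁ sin φ₂ ) = atan2(0.673232, 0.672228) = 45.043°.
λ₂ = λ₁ + Δλ = -36.801°.
The forward bearing on arrival equals the back-azimuth from the destination plus 180°.
Back-azimuth from P₂ (7.64°, -36.80°) to P₁ (16.28°, -81.84°), with Δλ' = λ₁ − λ₂ = -45.04°: atan2( sin Δλ' cos φ₁ , cos φ₂ sin φ₁ − sin φ₂ cos φ₁ cos Δλ' ) = 285.45°.
Final bearing = (285.45° + 180°) mod 360° = 105.45°.

final bearing 105.45°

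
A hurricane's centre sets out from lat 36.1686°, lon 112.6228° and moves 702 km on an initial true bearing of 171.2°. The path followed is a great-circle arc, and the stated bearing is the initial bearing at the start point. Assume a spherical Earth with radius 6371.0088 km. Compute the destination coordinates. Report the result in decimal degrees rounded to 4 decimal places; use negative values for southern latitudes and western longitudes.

The arc subtends δ = 702/6371.0088 = 0.110187 rad at the centre.
With φ₁ = 36.1686° = 0.631261 rad and θ = 171.2° = 2.988004 rad:
sin φ₂ = sin φ₁ cos δ + cos φ₁ sin δ cos θ = (0.590163)(0.993936) + (0.807284)(0.109964)(-0.988228) = 0.498857
φ₂ = asin(0.498857) = 0.522280 rad = 29.9244°.
Δλ = atan2( sin θ sin δ cos φ₁ , cos δ − sin φ₁ sin φ₂ ) = atan2(0.013581, 0.699528) = 0.019412 rad = 1.1122°.
λ₂ = λ₁ + Δλ = 113.7350°.

latitude 29.9244°, longitude 113.7350°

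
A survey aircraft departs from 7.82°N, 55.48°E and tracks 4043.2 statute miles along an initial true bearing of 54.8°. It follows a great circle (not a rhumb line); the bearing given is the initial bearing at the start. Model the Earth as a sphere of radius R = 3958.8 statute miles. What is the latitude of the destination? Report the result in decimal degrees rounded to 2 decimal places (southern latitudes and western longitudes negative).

Central angle δ = d/R = 1.021320 rad.
Converting: φ₁ = 0.136485 rad, θ = 0.956440 rad.
Applying the spherical law of cosines for sides, sin φ₂ = sin φ₁ cos δ + cos φ₁ sin δ cos θ = 0.558066, so φ₂ = 33.92°.
Then Δλ = atan2(0.690379, 0.446310) = 0.996906 rad, from sin θ sin δ cos φ₁ over cos δ − sin φ₁ sin φ₂.
λ₂ = λ₁ + Δλ = 112.60°.

latitude 33.92°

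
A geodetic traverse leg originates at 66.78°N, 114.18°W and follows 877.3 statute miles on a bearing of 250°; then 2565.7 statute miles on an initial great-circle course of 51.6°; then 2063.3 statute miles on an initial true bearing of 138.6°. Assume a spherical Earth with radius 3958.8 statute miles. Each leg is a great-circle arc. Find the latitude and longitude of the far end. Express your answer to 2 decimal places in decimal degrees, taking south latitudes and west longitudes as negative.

latitude 35.64°, longitude -33.45°

Apply the spherical direct solution leg by leg, carrying full precision between legs.
Leg 1: from (66.78°, -114.18°), δ = 877.3/3958.8 = 0.221608 rad, θ = 250° → φ = 60.10°, λ = -138.66°.
Leg 2: from (60.10°, -138.66°), δ = 2565.7/3958.8 = 0.648100 rad, θ = 51.6° → φ = 61.41°, λ = -57.35°.
Leg 3: from (61.41°, -57.35°), δ = 2063.3/3958.8 = 0.521193 rad, θ = 138.6° → φ = 35.64°, λ = -33.45°.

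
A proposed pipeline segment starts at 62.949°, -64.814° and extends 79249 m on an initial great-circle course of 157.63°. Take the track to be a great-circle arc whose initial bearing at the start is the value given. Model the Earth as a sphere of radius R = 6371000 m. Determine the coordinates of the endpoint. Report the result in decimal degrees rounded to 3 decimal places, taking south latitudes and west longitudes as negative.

Angular distance δ = d/R = 79249 / 6371000 = 0.012439 rad.
Converting: φ₁ = 1.098667 rad, θ = 2.751162 rad.
sin φ₂ = sin φ₁ cos δ + cos φ₁ sin δ cos θ = (0.890602)(0.999923) + (0.454783)(0.012439)(-0.924745) = 0.885302
φ₂ = asin(0.885302) = 1.087143 rad = 62.289°.
For the longitude increment, Δλ = atan2( sin θ sin δ cos φ₁, cos δ − sin φ₁ sin φ₂ ) = atan2(0.002153, 0.211471) = 0.583°.
λ₂ = λ₁ + Δλ = -64.231°.

latitude 62.289°, longitude -64.231°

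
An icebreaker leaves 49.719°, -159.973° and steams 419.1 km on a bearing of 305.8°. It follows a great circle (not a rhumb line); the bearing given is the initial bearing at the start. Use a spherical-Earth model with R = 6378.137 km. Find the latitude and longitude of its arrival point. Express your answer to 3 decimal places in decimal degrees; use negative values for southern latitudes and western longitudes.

latitude 51.820°, longitude -164.915°

Central angle δ = d/R = 0.065709 rad.
With φ₁ = 49.719° = 0.867760 rad and θ = 305.8° = 5.337217 rad:
sin φ₂ = sin φ₁ cos δ + cos φ₁ sin δ cos θ = (0.762883)(0.997842) + (0.646537)(0.065662)(0.584958) = 0.786069
φ₂ = asin(0.786069) = 0.904424 rad = 51.820°.
Then Δλ = atan2(-0.034432, 0.398163) = -0.086262 rad, from sin θ sin δ cos φ₁ over cos δ − sin φ₁ sin φ₂.
λ₂ = -159.973° + -4.942° = -164.915°.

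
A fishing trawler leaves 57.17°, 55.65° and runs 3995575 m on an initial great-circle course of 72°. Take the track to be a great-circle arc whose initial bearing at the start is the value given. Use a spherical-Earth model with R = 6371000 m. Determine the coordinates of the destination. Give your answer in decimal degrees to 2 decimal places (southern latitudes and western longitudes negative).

The arc subtends δ = 3995575/6371000 = 0.627150 rad at the centre.
With φ₁ = 57.17° = 0.997805 rad and θ = 72° = 1.256637 rad:
Applying the spherical law of cosines for sides, sin φ₂ = sin φ₁ cos δ + cos φ₁ sin δ cos θ = 0.778695, so φ₂ = 51.14°.
For the longitude increment, Δλ = atan2( sin θ sin δ cos φ₁, cos δ − sin φ₁ sin φ₂ ) = atan2(0.302583, 0.155379) = 62.82°.
λ₂ = λ₁ + Δλ = 118.47°.

latitude 51.14°, longitude 118.47°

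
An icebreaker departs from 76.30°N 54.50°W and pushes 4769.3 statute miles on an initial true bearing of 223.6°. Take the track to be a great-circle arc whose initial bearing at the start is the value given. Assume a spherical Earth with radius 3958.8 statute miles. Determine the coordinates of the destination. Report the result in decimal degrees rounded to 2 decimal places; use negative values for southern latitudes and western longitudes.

latitude 10.81°, longitude -95.46°

Angular distance δ = d/R = 4769.3 / 3958.8 = 1.204734 rad.
Converting: φ₁ = 1.331686 rad, θ = 3.902556 rad.
Applying the spherical law of cosines for sides, sin φ₂ = sin φ₁ cos δ + cos φ₁ sin δ cos θ = 0.187610, so φ₂ = 10.81°.
Δλ = atan2( sin θ sin δ cos φ₁ , cos δ − sin φ₁ sin φ₂ ) = atan2(-0.152507, 0.175669) = -0.714935 rad = -40.96°.
λ₂ = λ₁ + Δλ = -95.46°.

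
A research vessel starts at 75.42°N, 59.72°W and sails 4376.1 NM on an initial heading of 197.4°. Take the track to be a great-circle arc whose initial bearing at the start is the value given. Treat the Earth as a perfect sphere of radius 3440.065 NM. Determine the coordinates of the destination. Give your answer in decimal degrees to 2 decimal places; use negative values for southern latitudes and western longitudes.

latitude 3.17°, longitude -76.35°

Central angle δ = d/R = 1.272098 rad.
Start latitude φ₁ = 1.316327 rad; initial bearing θ = 3.445280 rad.
Destination latitude: φ₂ = arcsin( sin φ₁ cos δ + cos φ₁ sin δ cos θ ) = arcsin(0.055224) = 3.17°.
For the longitude increment, Δλ = atan2( sin θ sin δ cos φ₁, cos δ − sin φ₁ sin φ₂ ) = atan2(-0.071945, 0.240831) = -16.63°.
Hence λ₂ = -59.72° + -16.63° = -76.35°.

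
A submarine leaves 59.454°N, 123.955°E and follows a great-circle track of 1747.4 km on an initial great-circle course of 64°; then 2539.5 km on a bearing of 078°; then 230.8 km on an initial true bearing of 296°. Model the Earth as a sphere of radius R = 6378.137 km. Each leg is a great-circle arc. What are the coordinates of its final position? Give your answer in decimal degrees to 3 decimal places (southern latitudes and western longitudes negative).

latitude 59.801°, longitude -160.297°

Apply the spherical direct solution leg by leg, carrying full precision between legs.
Leg 1: from (59.454°, 123.955°), δ = 1747.4/6378.137 = 0.273967 rad, θ = 64° → φ = 62.795°, λ = 156.089°.
Leg 2: from (62.795°, 156.089°), δ = 2539.5/6378.137 = 0.398157 rad, θ = 78° → φ = 58.944°, λ = -156.591°.
Leg 3: from (58.944°, -156.591°), δ = 230.8/6378.137 = 0.036186 rad, θ = 296° → φ = 59.801°, λ = -160.297°.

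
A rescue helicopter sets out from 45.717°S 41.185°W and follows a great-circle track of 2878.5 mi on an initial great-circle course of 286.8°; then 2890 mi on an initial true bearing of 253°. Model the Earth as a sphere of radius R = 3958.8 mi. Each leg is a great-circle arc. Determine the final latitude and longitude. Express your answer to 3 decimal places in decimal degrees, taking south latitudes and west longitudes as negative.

Apply the spherical direct solution leg by leg, carrying full precision between legs.
Leg 1: from (-45.717°, -41.185°), δ = 2878.5/3958.8 = 0.727114 rad, θ = 286.8° → φ = -23.622°, λ = -85.176°.
Leg 2: from (-23.622°, -85.176°), δ = 2890/3958.8 = 0.730019 rad, θ = 253° → φ = -28.505°, λ = -131.704°.

latitude -28.505°, longitude -131.704°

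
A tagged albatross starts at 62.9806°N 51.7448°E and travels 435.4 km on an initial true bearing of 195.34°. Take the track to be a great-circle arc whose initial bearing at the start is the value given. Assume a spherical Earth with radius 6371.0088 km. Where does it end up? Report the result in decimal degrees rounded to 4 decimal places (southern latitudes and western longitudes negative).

latitude 59.1884°, longitude 49.7236°

The arc subtends δ = 435.4/6371.0088 = 0.068341 rad at the centre.
Converting: φ₁ = 1.099219 rad, θ = 3.409326 rad.
Applying the spherical law of cosines for sides, sin φ₂ = sin φ₁ cos δ + cos φ₁ sin δ cos θ = 0.858856, so φ₂ = 59.1884°.
For the longitude increment, Δλ = atan2( sin θ sin δ cos φ₁, cos δ − sin φ₁ sin φ₂ ) = atan2(-0.008207, 0.232552) = -2.0212°.
Hence λ₂ = 51.7448° + -2.0212° = 49.7236°.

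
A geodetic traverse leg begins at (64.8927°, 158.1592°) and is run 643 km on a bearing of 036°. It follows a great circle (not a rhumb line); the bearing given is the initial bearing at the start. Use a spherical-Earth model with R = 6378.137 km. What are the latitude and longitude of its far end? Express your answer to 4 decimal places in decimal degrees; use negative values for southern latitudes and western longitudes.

δ = 643/6378.137 = 0.100813 rad (5.7762°).
With φ₁ = 64.8927° = 1.132591 rad and θ = 36° = 0.628319 rad:
Applying the spherical law of cosines for sides, sin φ₂ = sin φ₁ cos δ + cos φ₁ sin δ cos θ = 0.935465, so φ₂ = 69.3035°.
Then Δλ = atan2(0.025101, 0.147845) = 0.168175 rad, from sin θ sin δ cos φ₁ over cos δ − sin φ₁ sin φ₂.
λ₂ = 158.1592° + 9.6357° = 167.7949°.

latitude 69.3035°, longitude 167.7949°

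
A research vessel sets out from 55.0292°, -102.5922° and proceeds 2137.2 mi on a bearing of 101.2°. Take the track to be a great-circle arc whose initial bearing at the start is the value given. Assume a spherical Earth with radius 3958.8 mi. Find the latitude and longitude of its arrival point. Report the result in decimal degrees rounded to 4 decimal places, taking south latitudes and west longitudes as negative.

The arc subtends δ = 2137.2/3958.8 = 0.539861 rad at the centre.
With φ₁ = 55.0292° = 0.960441 rad and θ = 101.2° = 1.766273 rad:
Destination latitude: φ₂ = arcsin( sin φ₁ cos δ + cos φ₁ sin δ cos θ ) = arcsin(0.645679) = 40.2166°.
For the longitude increment, Δλ = atan2( sin θ sin δ cos φ₁, cos δ − sin φ₁ sin φ₂ ) = atan2(0.289002, 0.328682) = 41.3244°.
Hence λ₂ = -102.5922° + 41.3244° = -61.2678°.

latitude 40.2166°, longitude -61.2678°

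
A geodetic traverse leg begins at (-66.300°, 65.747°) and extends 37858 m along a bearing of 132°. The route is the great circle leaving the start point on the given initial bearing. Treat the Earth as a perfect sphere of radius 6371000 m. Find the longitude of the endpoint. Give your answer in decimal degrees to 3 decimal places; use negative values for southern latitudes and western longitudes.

The arc subtends δ = 37858/6371000 = 0.005942 rad at the centre.
Converting: φ₁ = -1.157153 rad, θ = 2.303835 rad.
Destination latitude: φ₂ = arcsin( sin φ₁ cos δ + cos φ₁ sin δ cos θ ) = arcsin(-0.917245) = -66.527°.
For the longitude increment, Δλ = atan2( sin θ sin δ cos φ₁, cos δ − sin φ₁ sin φ₂ ) = atan2(0.001775, 0.160096) = 0.635°.
λ₂ = 65.747° + 0.635° = 66.382°.

longitude 66.382°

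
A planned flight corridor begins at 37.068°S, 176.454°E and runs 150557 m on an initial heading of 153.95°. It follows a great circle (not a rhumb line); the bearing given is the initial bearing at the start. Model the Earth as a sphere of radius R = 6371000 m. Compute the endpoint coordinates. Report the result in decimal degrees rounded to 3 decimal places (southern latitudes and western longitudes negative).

The arc subtends δ = 150557/6371000 = 0.023632 rad at the centre.
With φ₁ = -37.068° = -0.646959 rad and θ = 153.95° = 2.686934 rad:
sin φ₂ = sin φ₁ cos δ + cos φ₁ sin δ cos θ = (-0.602762)(0.999721) + (0.797921)(0.023629)(-0.898411) = -0.619533
φ₂ = asin(-0.619533) = -0.668148 rad = -38.282°.
Then Δλ = atan2(0.008280, 0.626289) = 0.013220 rad, from sin θ sin δ cos φ₁ over cos δ − sin φ₁ sin φ₂.
Hence λ₂ = 176.454° + 0.757° = 177.211°.

latitude -38.282°, longitude 177.211°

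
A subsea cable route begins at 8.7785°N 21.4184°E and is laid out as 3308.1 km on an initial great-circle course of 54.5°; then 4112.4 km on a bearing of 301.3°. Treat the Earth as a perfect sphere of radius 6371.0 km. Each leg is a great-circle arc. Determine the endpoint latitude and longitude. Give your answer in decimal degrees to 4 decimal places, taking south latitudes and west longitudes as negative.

latitude 38.1232°, longitude 7.0124°

Apply the spherical direct solution leg by leg, carrying full precision between legs.
Leg 1: from (8.7785°, 21.4184°), δ = 3308.1/6371 = 0.519243 rad, θ = 54.5° → φ = 24.6631°, λ = 47.8120°.
Leg 2: from (24.6631°, 47.8120°), δ = 4112.4/6371 = 0.645487 rad, θ = 301.3° → φ = 38.1232°, λ = 7.0124°.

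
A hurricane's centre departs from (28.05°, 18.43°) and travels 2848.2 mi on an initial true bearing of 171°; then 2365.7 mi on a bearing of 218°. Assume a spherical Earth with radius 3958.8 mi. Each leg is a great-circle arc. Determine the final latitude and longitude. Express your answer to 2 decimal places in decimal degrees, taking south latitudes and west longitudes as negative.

latitude -37.94°, longitude -1.56°

Apply the spherical direct solution leg by leg, carrying full precision between legs.
Leg 1: from (28.05°, 18.43°), δ = 2848.2/3958.8 = 0.719460 rad, θ = 171° → φ = -12.75°, λ = 24.50°.
Leg 2: from (-12.75°, 24.50°), δ = 2365.7/3958.8 = 0.597580 rad, θ = 218° → φ = -37.94°, λ = -1.56°.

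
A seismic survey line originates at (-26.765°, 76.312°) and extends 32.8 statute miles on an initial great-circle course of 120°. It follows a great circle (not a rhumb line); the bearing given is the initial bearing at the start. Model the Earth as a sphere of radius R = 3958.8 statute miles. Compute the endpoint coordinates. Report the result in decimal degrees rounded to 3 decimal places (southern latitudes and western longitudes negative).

Angular distance δ = d/R = 32.8 / 3958.8 = 0.008285 rad.
Start latitude φ₁ = -0.467137 rad; initial bearing θ = 2.094395 rad.
sin φ₂ = sin φ₁ cos δ + cos φ₁ sin δ cos θ = (-0.450332)(0.999966) + (0.892861)(0.008285)(-0.500000) = -0.454016
φ₂ = asin(-0.454016) = -0.471267 rad = -27.002°.
For the longitude increment, Δλ = atan2( sin θ sin δ cos φ₁, cos δ − sin φ₁ sin φ₂ ) = atan2(0.006406, 0.795508) = 0.461°.
Hence λ₂ = 76.312° + 0.461° = 76.773°.

latitude -27.002°, longitude 76.773°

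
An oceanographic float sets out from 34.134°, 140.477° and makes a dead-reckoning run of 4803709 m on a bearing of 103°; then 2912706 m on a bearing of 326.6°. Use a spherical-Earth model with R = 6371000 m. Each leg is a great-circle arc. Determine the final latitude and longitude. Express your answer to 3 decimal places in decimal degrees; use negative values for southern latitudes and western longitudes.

Apply the spherical direct solution leg by leg, carrying full precision between legs.
Leg 1: from (34.134°, 140.477°), δ = 4803709/6371000 = 0.753996 rad, θ = 103° → φ = 16.354°, λ = -175.485°.
Leg 2: from (16.354°, -175.485°), δ = 2912706/6371000 = 0.457182 rad, θ = 326.6° → φ = 37.320°, λ = 166.724°.

latitude 37.320°, longitude 166.724°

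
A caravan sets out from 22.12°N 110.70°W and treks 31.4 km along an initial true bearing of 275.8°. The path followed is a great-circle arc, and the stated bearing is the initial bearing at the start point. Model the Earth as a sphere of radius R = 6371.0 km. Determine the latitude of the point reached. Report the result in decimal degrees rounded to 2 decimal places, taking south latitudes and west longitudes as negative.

latitude 22.15°

Central angle δ = d/R = 0.004929 rad.
Converting: φ₁ = 0.386067 rad, θ = 4.813618 rad.
Applying the spherical law of cosines for sides, sin φ₂ = sin φ₁ cos δ + cos φ₁ sin δ cos θ = 0.377004, so φ₂ = 22.15°.
Δλ = atan2( sin θ sin δ cos φ₁ , cos δ − sin φ₁ sin φ₂ ) = atan2(-0.004542, 0.858028) = -0.005294 rad = -0.30°.
λ₂ = λ₁ + Δλ = -111.00°.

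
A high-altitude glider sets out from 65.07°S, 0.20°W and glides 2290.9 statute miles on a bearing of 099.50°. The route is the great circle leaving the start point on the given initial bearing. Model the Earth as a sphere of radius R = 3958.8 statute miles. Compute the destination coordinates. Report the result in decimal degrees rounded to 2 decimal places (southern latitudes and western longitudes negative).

latitude -52.87°, longitude 63.12°

Angular distance δ = d/R = 2290.9 / 3958.8 = 0.578685 rad.
Converting: φ₁ = -1.135686 rad, θ = 1.736603 rad.
Applying the spherical law of cosines for sides, sin φ₂ = sin φ₁ cos δ + cos φ₁ sin δ cos θ = -0.797226, so φ₂ = -52.87°.
For the longitude increment, Δλ = atan2( sin θ sin δ cos φ₁, cos δ − sin φ₁ sin φ₂ ) = atan2(0.227373, 0.114239) = 63.32°.
Hence λ₂ = -0.20° + 63.32° = 63.12°.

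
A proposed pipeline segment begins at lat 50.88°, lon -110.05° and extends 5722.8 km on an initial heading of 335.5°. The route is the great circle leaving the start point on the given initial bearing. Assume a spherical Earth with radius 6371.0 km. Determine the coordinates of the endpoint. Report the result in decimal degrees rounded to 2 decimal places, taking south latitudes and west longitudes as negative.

δ = 5722.8/6371 = 0.898258 rad (51.4664°).
Start latitude φ₁ = 0.888024 rad; initial bearing θ = 5.855580 rad.
sin φ₂ = sin φ₁ cos δ + cos φ₁ sin δ cos θ = (0.775826)(0.622974) + (0.630947)(0.782243)(0.909961) = 0.932434
φ₂ = asin(0.932434) = 1.201091 rad = 68.82°.
Δλ = atan2( sin θ sin δ cos φ₁ , cos δ − sin φ₁ sin φ₂ ) = atan2(-0.204673, -0.100433) = -2.026975 rad = -116.14°.
λ₂ = -110.05° + -116.14° = -226.19°, normalized to (−180°, 180°] → 133.81°.

latitude 68.82°, longitude 133.81°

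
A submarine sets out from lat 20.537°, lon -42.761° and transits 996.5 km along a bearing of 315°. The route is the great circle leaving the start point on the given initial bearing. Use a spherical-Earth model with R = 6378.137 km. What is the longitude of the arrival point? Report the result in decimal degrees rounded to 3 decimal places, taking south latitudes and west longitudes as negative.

longitude -49.837°

Angular distance δ = d/R = 996.5 / 6378.137 = 0.156237 rad.
Converting: φ₁ = 0.358438 rad, θ = 5.497787 rad.
Applying the spherical law of cosines for sides, sin φ₂ = sin φ₁ cos δ + cos φ₁ sin δ cos θ = 0.449574, so φ₂ = 26.716°.
For the longitude increment, Δλ = atan2( sin θ sin δ cos φ₁, cos δ − sin φ₁ sin φ₂ ) = atan2(-0.103035, 0.830104) = -7.076°.
λ₂ = λ₁ + Δλ = -49.837°.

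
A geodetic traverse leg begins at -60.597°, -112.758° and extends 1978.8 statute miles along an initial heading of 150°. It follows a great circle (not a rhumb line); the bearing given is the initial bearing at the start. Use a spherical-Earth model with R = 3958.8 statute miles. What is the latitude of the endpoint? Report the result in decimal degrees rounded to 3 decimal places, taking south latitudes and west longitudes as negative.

δ = 1978.8/3958.8 = 0.499848 rad (28.6392°).
Start latitude φ₁ = -1.057617 rad; initial bearing θ = 2.617994 rad.
Destination latitude: φ₂ = arcsin( sin φ₁ cos δ + cos φ₁ sin δ cos θ ) = arcsin(-0.968386) = -75.555°.
For the longitude increment, Δλ = atan2( sin θ sin δ cos φ₁, cos δ − sin φ₁ sin φ₂ ) = atan2(0.117654, 0.034009) = 73.878°.
Hence λ₂ = -112.758° + 73.878° = -38.880°.

latitude -75.555°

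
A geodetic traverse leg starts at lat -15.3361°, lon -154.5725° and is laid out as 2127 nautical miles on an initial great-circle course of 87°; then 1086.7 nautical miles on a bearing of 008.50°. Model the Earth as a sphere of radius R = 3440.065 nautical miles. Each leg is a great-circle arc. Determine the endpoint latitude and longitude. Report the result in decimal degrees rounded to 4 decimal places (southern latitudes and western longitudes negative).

latitude 7.1712°, longitude -115.8218°

Apply the spherical direct solution leg by leg, carrying full precision between legs.
Leg 1: from (-15.3361°, -154.5725°), δ = 2127/3440.065 = 0.618302 rad, θ = 87° → φ = -10.7346°, λ = -118.4745°.
Leg 2: from (-10.7346°, -118.4745°), δ = 1086.7/3440.065 = 0.315895 rad, θ = 8.5° → φ = 7.1712°, λ = -115.8218°.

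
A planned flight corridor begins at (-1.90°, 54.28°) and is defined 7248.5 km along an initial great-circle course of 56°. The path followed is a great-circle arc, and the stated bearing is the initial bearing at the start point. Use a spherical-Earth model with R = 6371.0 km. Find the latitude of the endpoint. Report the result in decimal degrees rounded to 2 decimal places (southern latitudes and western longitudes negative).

The arc subtends δ = 7248.5/6371 = 1.137733 rad at the centre.
Start latitude φ₁ = -0.033161 rad; initial bearing θ = 0.977384 rad.
sin φ₂ = sin φ₁ cos δ + cos φ₁ sin δ cos θ = (-0.033155)(0.419653) + (0.999450)(0.907685)(0.559193) = 0.493378
φ₂ = asin(0.493378) = 0.515969 rad = 29.56°.
Then Δλ = atan2(0.752091, 0.436011) = 1.045413 rad, from sin θ sin δ cos φ₁ over cos δ − sin φ₁ sin φ₂.
λ₂ = λ₁ + Δλ = 114.18°.

latitude 29.56°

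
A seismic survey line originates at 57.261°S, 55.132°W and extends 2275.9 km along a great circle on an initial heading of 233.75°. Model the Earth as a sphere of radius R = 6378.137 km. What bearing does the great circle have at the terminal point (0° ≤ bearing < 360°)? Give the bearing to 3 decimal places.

final bearing 269.234°

Angular distance δ = d/R = 2275.9 / 6378.137 = 0.356828 rad.
Start latitude φ₁ = -0.999393 rad; initial bearing θ = 4.079707 rad.
Destination latitude: φ₂ = arcsin( sin φ₁ cos δ + cos φ₁ sin δ cos θ ) = arcsin(-0.899862) = -64.140°.
Δλ = atan2( sin θ sin δ cos φ₁ , cos δ − sin φ₁ sin φ₂ ) = atan2(-0.152344, 0.180097) = -0.702109 rad = -40.228°.
λ₂ = -55.132° + -40.228° = -95.360°.
The forward bearing on arrival equals the back-azimuth from the destination plus 180°.
Back-azimuth from P₂ (-64.140°, -95.360°) to P₁ (-57.261°, -55.132°), with Δλ' = λ₁ − λ₂ = 40.228°: atan2( sin Δλ' cos φ₁ , cos φ₂ sin φ₁ − sin φ₂ cos φ₁ cos Δλ' ) = 89.234°.
Final bearing = (89.234° + 180°) mod 360° = 269.234°.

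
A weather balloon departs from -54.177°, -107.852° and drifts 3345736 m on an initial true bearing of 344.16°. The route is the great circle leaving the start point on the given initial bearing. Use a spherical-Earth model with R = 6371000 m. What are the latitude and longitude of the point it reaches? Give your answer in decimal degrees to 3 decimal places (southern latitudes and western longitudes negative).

Angular distance δ = d/R = 3345736 / 6371000 = 0.525151 rad.
With φ₁ = -54.177° = -0.945567 rad and θ = 344.16° = 6.006725 rad:
sin φ₂ = sin φ₁ cos δ + cos φ₁ sin δ cos θ = (-0.810829)(0.865248) + (0.585283)(0.501344)(0.962028) = -0.419283
φ₂ = asin(-0.419283) = -0.432655 rad = -24.789°.
Δλ = atan2( sin θ sin δ cos φ₁ , cos δ − sin φ₁ sin φ₂ ) = atan2(-0.080092, 0.525282) = -0.151308 rad = -8.669°.
λ₂ = -107.852° + -8.669° = -116.521°.

latitude -24.789°, longitude -116.521°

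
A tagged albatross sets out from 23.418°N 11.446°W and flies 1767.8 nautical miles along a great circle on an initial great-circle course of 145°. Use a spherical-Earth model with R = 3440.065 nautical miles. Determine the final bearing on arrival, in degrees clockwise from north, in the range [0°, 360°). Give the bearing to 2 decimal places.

final bearing 148.23°

Angular distance δ = d/R = 1767.8 / 3440.065 = 0.513886 rad.
Converting: φ₁ = 0.408721 rad, θ = 2.530727 rad.
Destination latitude: φ₂ = arcsin( sin φ₁ cos δ + cos φ₁ sin δ cos θ ) = arcsin(-0.023395) = -1.341°.
For the longitude increment, Δλ = atan2( sin θ sin δ cos φ₁, cos δ − sin φ₁ sin φ₂ ) = atan2(0.258726, 0.880139) = 16.381°.
Hence λ₂ = -11.446° + 16.381° = 4.935°.
The forward bearing on arrival equals the back-azimuth from the destination plus 180°.
Back-azimuth from P₂ (-1.34°, 4.94°) to P₁ (23.42°, -11.45°), with Δλ' = λ₁ − λ₂ = -16.38°: atan2( sin Δλ' cos φ₁ , cos φ₂ sin φ₁ − sin φ₂ cos φ₁ cos Δλ' ) = 328.23°.
Final bearing = (328.23° + 180°) mod 360° = 148.23°.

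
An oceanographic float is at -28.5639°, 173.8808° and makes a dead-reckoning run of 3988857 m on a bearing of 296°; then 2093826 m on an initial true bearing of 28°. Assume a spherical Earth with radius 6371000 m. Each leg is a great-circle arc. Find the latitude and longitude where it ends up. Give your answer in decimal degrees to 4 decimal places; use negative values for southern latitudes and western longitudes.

latitude 7.3573°, longitude 150.4124°

Apply the spherical direct solution leg by leg, carrying full precision between legs.
Leg 1: from (-28.5639°, 173.8808°), δ = 3988857/6371000 = 0.626096 rad, θ = 296° → φ = -9.3133°, λ = 141.6239°.
Leg 2: from (-9.3133°, 141.6239°), δ = 2093826/6371000 = 0.328650 rad, θ = 28° → φ = 7.3573°, λ = 150.4124°.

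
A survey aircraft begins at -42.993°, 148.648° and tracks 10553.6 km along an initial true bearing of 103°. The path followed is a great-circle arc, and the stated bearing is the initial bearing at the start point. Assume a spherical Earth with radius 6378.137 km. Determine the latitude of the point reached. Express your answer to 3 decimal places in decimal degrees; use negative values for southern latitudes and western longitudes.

Angular distance δ = d/R = 10553.6 / 6378.137 = 1.654652 rad.
Converting: φ₁ = -0.750369 rad, θ = 1.797689 rad.
Destination latitude: φ₂ = arcsin( sin φ₁ cos δ + cos φ₁ sin δ cos θ ) = arcsin(-0.106844) = -6.133°.
For the longitude increment, Δλ = atan2( sin θ sin δ cos φ₁, cos δ − sin φ₁ sin φ₂ ) = atan2(0.710186, -0.156616) = 102.436°.
λ₂ = 148.648° + 102.436° = 251.084°, normalized to (−180°, 180°] → -108.916°.

latitude -6.133°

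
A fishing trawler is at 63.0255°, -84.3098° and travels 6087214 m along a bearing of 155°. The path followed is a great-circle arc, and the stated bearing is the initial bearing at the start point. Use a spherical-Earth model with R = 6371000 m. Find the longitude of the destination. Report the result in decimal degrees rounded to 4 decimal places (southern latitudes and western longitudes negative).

δ = 6087214/6371000 = 0.955457 rad (54.7436°).
Start latitude φ₁ = 1.100002 rad; initial bearing θ = 2.705260 rad.
Destination latitude: φ₂ = arcsin( sin φ₁ cos δ + cos φ₁ sin δ cos θ ) = arcsin(0.178746) = 10.2967°.
Then Δλ = atan2(0.156535, 0.417936) = 0.358371 rad, from sin θ sin δ cos φ₁ over cos δ − sin φ₁ sin φ₂.
Hence λ₂ = -84.3098° + 20.5331° = -63.7767°.

longitude -63.7767°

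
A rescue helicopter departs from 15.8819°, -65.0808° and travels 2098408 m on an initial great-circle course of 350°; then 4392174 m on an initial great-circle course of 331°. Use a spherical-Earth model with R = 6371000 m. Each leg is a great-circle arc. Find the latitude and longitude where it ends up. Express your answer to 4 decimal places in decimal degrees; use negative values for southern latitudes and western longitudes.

Apply the spherical direct solution leg by leg, carrying full precision between legs.
Leg 1: from (15.8819°, -65.0808°), δ = 2098408/6371000 = 0.329369 rad, θ = 350° → φ = 34.4244°, λ = -68.9851°.
Leg 2: from (34.4244°, -68.9851°), δ = 4392174/6371000 = 0.689401 rad, θ = 331° → φ = 63.5227°, λ = -112.7474°.

latitude 63.5227°, longitude -112.7474°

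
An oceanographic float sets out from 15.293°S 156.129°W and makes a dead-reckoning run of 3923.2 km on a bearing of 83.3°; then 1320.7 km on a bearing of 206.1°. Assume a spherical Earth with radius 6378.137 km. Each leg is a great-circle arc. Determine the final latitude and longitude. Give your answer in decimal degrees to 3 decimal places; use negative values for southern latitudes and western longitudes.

Apply the spherical direct solution leg by leg, carrying full precision between legs.
Leg 1: from (-15.293°, -156.129°), δ = 3923.2/6378.137 = 0.615101 rad, θ = 83.3° → φ = -8.654°, λ = -120.699°.
Leg 2: from (-8.654°, -120.699°), δ = 1320.7/6378.137 = 0.207067 rad, θ = 206.1° → φ = -19.256°, λ = -126.197°.

latitude -19.256°, longitude -126.197°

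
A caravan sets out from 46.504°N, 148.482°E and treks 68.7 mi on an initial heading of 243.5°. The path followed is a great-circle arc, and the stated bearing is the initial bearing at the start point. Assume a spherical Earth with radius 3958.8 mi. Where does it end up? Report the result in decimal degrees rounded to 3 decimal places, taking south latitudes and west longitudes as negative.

Central angle δ = d/R = 0.017354 rad.
With φ₁ = 46.504° = 0.811648 rad and θ = 243.5° = 4.249877 rad:
sin φ₂ = sin φ₁ cos δ + cos φ₁ sin δ cos θ = (0.725422)(0.999849) + (0.688304)(0.017353)(-0.446198) = 0.719984
φ₂ = asin(0.719984) = 0.803779 rad = 46.053°.
Then Δλ = atan2(-0.010689, 0.477557) = -0.022379 rad, from sin θ sin δ cos φ₁ over cos δ − sin φ₁ sin φ₂.
λ₂ = λ₁ + Δλ = 147.200°.

latitude 46.053°, longitude 147.200°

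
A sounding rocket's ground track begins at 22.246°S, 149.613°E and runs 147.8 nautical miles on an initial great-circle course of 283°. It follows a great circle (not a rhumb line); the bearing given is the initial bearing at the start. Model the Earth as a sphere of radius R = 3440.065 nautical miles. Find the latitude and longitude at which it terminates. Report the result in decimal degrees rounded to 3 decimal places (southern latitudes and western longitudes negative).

latitude -21.672°, longitude 147.032°

Angular distance δ = d/R = 147.8 / 3440.065 = 0.042964 rad.
Start latitude φ₁ = -0.388266 rad; initial bearing θ = 4.939282 rad.
Destination latitude: φ₂ = arcsin( sin φ₁ cos δ + cos φ₁ sin δ cos θ ) = arcsin(-0.369292) = -21.672°.
For the longitude increment, Δλ = atan2( sin θ sin δ cos φ₁, cos δ − sin φ₁ sin φ₂ ) = atan2(-0.038735, 0.859269) = -2.581°.
Hence λ₂ = 149.613° + -2.581° = 147.032°.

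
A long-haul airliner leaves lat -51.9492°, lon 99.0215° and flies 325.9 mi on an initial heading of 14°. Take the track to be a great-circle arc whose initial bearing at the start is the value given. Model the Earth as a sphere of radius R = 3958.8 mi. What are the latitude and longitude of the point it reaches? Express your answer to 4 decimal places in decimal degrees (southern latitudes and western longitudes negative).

latitude -47.3596°, longitude 100.7044°

The arc subtends δ = 325.9/3958.8 = 0.082323 rad at the centre.
Converting: φ₁ = -0.906685 rad, θ = 0.244346 rad.
Applying the spherical law of cosines for sides, sin φ₂ = sin φ₁ cos δ + cos φ₁ sin δ cos θ = -0.735620, so φ₂ = -47.3596°.
For the longitude increment, Δλ = atan2( sin θ sin δ cos φ₁, cos δ − sin φ₁ sin φ₂ ) = atan2(0.012261, 0.417339) = 1.6829°.
λ₂ = 99.0215° + 1.6829° = 100.7044°.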